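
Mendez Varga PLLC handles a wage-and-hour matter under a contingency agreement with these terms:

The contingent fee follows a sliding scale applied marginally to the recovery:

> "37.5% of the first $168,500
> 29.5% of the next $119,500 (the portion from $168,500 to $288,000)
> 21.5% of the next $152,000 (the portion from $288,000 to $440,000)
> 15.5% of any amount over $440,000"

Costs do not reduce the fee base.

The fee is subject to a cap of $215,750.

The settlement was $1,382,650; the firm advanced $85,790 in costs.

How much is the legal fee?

Fee base is the gross recovery, $1,382,650; costs are reimbursed separately.
First $168,500 at 37.5% = $63,187.50
Next $119,500 at 29.5% = $35,252.50
Next $152,000 at 21.5% = $32,680.00
Remaining $942,650 at 15.5% = $146,110.75
Fee: $63,187.50 + $35,252.50 + $32,680.00 + $146,110.75 = $277,230.75
$277,230.75 exceeds the $215,750 cap, so the fee is capped at $215,750.00.

$215,750.00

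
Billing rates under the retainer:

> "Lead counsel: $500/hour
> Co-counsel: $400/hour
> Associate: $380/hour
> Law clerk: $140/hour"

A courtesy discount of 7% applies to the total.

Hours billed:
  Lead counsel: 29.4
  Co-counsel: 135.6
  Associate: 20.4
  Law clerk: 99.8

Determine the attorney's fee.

$84,317.52

Lead counsel: 29.4 × $500 = $14,700.00
Co-counsel: 135.6 × $400 = $54,240.00
Associate: 20.4 × $380 = $7,752.00
Law clerk: 99.8 × $140 = $13,972.00
Subtotal: $90,664.00
Less 7% discount: −$6,346.48
Total: $90,664.00 − $6,346.48 = $84,317.52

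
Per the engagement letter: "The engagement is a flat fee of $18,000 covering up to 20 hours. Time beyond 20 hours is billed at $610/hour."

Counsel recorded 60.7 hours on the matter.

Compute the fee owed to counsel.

$42,827.00

Flat fee: $18,000.00
Excess hours: 60.7 − 20 = 40.7
Overrun: 40.7 × $610 = $24,827.00
Total: $18,000.00 + $24,827.00 = $42,827.00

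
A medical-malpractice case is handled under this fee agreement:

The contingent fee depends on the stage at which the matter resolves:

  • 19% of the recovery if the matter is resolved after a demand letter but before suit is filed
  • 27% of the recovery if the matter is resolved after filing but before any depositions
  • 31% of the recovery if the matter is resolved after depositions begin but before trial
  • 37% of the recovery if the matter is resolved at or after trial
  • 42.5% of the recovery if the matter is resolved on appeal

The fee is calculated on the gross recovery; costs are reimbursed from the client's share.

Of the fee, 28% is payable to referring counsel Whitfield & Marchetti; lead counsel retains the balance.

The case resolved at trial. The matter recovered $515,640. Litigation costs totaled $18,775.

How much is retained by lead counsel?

$137,366.50

Fee base is the gross recovery, $515,640; costs are reimbursed separately.
The matter resolved at trial, so the 37% rate applies.
$515,640 × 37% = $190,786.80
Referral share: 28% of $190,786.80 = $53,420.30; lead counsel retains $190,786.80 − $53,420.30 = $137,366.50.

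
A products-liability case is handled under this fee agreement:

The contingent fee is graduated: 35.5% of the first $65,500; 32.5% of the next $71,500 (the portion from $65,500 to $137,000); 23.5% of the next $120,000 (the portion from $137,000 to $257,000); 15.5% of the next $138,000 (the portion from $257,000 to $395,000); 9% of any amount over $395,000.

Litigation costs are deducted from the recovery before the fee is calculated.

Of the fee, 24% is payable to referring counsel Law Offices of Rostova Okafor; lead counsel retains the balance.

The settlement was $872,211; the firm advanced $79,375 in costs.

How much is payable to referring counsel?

Fee base (net of costs): $872,211 − $79,375 = $792,836
First $65,500 at 35.5% = $23,252.50
Next $71,500 at 32.5% = $23,237.50
Next $120,000 at 23.5% = $28,200.00
Next $138,000 at 15.5% = $21,390.00
Remaining $397,836 at 9% = $35,805.24
Fee: $23,252.50 + $23,237.50 + $28,200.00 + $21,390.00 + $35,805.24 = $131,885.24
Referral share: 24% of $131,885.24 = $31,652.46; lead counsel retains $131,885.24 − $31,652.46 = $100,232.78.

$31,652.46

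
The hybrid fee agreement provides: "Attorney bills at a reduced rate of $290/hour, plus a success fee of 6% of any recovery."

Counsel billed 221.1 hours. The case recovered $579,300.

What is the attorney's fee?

Hourly: 221.1 × $290 = $64,119.00
Success fee: 6% of $579,300 = $34,758.00
Total: $64,119.00 + $34,758.00 = $98,877.00

$98,877.00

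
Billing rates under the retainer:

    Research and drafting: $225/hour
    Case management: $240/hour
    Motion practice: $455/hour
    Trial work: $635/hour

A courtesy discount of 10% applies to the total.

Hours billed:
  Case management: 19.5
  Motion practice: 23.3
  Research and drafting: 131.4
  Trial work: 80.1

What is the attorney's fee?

Research and drafting: 131.4 × $225 = $29,565.00
Case management: 19.5 × $240 = $4,680.00
Motion practice: 23.3 × $455 = $10,601.50
Trial work: 80.1 × $635 = $50,863.50
Subtotal: $95,710.00
Less 10% discount: −$9,571.00
Total: $95,710.00 − $9,571.00 = $86,139.00

$86,139.00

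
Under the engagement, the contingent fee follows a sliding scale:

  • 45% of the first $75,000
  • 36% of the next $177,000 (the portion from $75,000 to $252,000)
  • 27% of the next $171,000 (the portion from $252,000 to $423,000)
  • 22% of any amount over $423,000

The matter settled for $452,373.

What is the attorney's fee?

First $75,000 at 45% = $33,750.00
Next $177,000 at 36% = $63,720.00
Next $171,000 at 27% = $46,170.00
Remaining $29,373 at 22% = $6,462.06
Fee: $33,750.00 + $63,720.00 + $46,170.00 + $6,462.06 = $150,102.06

$150,102.06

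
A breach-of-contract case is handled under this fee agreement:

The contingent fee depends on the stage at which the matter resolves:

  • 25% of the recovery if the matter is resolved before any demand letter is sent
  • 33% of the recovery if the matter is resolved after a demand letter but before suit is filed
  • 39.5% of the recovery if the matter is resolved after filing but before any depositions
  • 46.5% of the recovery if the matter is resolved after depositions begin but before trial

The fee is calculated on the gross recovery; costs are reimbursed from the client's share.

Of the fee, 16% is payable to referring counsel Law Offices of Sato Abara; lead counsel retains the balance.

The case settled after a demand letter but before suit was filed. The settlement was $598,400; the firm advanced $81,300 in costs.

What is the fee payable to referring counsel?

Fee base is the gross recovery, $598,400; costs are reimbursed separately.
The matter settled after a demand letter but before suit was filed, so the 33% rate applies.
$598,400 × 33% = $197,472.00
Referral share: 16% of $197,472.00 = $31,595.52; lead counsel retains $197,472.00 − $31,595.52 = $165,876.48.

$31,595.52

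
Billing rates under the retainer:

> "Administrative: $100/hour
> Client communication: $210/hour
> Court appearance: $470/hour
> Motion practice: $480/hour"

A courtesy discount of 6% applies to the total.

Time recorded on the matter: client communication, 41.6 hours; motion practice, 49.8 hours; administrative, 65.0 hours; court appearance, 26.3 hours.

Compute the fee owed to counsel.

$48,410.94

Administrative: 65.0 × $100 = $6,500.00
Client communication: 41.6 × $210 = $8,736.00
Court appearance: 26.3 × $470 = $12,361.00
Motion practice: 49.8 × $480 = $23,904.00
Subtotal: $51,501.00
Less 6% discount: −$3,090.06
Total: $51,501.00 − $3,090.06 = $48,410.94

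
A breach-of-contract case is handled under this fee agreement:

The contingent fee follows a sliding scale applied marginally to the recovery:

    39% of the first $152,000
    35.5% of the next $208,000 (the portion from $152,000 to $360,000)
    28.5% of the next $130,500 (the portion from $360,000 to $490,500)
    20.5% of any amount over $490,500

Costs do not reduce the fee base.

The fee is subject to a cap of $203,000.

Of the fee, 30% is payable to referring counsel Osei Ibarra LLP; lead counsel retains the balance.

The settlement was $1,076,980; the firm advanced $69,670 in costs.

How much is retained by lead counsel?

$142,100.00

Fee base is the gross recovery, $1,076,980; costs are reimbursed separately.
First $152,000 at 39% = $59,280.00
Next $208,000 at 35.5% = $73,840.00
Next $130,500 at 28.5% = $37,192.50
Remaining $586,480 at 20.5% = $120,228.40
Fee: $59,280.00 + $73,840.00 + $37,192.50 + $120,228.40 = $290,540.90
$290,540.90 exceeds the $203,000 cap, so the fee is capped at $203,000.00.
Referral share: 30% of $203,000.00 = $60,900.00; lead counsel retains $203,000.00 − $60,900.00 = $142,100.00.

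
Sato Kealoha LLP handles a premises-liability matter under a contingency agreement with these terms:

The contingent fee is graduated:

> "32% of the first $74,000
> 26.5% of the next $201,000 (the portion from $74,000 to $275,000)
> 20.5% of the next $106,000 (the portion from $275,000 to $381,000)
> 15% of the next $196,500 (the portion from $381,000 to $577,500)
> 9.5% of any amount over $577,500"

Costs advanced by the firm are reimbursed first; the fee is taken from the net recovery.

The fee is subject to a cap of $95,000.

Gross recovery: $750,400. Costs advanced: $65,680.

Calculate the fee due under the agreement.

Fee base (net of costs): $750,400 − $65,680 = $684,720
First $74,000 at 32% = $23,680.00
Next $201,000 at 26.5% = $53,265.00
Next $106,000 at 20.5% = $21,730.00
Next $196,500 at 15% = $29,475.00
Remaining $107,220 at 9.5% = $10,185.90
Fee: $23,680.00 + $53,265.00 + $21,730.00 + $29,475.00 + $10,185.90 = $138,335.90
$138,335.90 exceeds the $95,000 cap, so the fee is capped at $95,000.00.

$95,000.00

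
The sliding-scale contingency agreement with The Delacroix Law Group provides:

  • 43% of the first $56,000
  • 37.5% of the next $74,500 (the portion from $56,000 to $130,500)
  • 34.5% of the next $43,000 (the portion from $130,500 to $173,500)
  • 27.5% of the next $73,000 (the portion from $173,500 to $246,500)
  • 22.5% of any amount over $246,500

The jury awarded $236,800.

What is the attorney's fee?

First $56,000 at 43% = $24,080.00
Next $74,500 at 37.5% = $27,937.50
Next $43,000 at 34.5% = $14,835.00
Remaining $63,300 at 27.5% = $17,407.50
Fee: $24,080.00 + $27,937.50 + $14,835.00 + $17,407.50 = $84,260.00

$84,260.00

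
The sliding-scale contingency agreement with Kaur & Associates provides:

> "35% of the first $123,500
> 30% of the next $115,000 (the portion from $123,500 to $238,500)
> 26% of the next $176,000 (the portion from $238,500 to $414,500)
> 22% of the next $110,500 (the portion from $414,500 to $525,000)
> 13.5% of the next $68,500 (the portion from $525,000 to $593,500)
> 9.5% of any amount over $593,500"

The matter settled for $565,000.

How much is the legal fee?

$153,195.00

First $123,500 at 35% = $43,225.00
Next $115,000 at 30% = $34,500.00
Next $176,000 at 26% = $45,760.00
Next $110,500 at 22% = $24,310.00
Remaining $40,000 at 13.5% = $5,400.00
Fee: $43,225.00 + $34,500.00 + $45,760.00 + $24,310.00 + $5,400.00 = $153,195.00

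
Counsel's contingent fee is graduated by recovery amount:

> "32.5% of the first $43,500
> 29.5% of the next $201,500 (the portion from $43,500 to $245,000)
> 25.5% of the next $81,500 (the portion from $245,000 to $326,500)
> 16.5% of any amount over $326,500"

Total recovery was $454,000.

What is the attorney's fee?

$115,400.00

First $43,500 at 32.5% = $14,137.50
Next $201,500 at 29.5% = $59,442.50
Next $81,500 at 25.5% = $20,782.50
Remaining $127,500 at 16.5% = $21,037.50
Fee: $14,137.50 + $59,442.50 + $20,782.50 + $21,037.50 = $115,400.00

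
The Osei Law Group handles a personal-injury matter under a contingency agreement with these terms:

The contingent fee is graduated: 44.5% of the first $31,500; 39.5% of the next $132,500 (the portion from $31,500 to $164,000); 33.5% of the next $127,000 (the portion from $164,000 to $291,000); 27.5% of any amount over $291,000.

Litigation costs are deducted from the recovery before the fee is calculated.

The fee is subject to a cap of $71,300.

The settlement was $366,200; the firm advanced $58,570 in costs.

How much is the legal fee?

Fee base (net of costs): $366,200 − $58,570 = $307,630
First $31,500 at 44.5% = $14,017.50
Next $132,500 at 39.5% = $52,337.50
Next $127,000 at 33.5% = $42,545.00
Remaining $16,630 at 27.5% = $4,573.25
Fee: $14,017.50 + $52,337.50 + $42,545.00 + $4,573.25 = $113,473.25
$113,473.25 exceeds the $71,300 cap, so the fee is capped at $71,300.00.

$71,300.00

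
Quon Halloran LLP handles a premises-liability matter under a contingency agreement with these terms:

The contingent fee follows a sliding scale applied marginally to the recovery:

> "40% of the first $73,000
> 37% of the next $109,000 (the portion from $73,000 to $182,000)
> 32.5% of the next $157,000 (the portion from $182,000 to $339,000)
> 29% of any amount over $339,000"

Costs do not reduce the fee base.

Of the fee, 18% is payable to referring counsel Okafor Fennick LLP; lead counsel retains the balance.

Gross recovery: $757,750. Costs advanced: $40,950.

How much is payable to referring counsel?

Fee base is the gross recovery, $757,750; costs are reimbursed separately.
First $73,000 at 40% = $29,200.00
Next $109,000 at 37% = $40,330.00
Next $157,000 at 32.5% = $51,025.00
Remaining $418,750 at 29% = $121,437.50
Fee: $29,200.00 + $40,330.00 + $51,025.00 + $121,437.50 = $241,992.50
Referral share: 18% of $241,992.50 = $43,558.65; lead counsel retains $241,992.50 − $43,558.65 = $198,433.85.

$43,558.65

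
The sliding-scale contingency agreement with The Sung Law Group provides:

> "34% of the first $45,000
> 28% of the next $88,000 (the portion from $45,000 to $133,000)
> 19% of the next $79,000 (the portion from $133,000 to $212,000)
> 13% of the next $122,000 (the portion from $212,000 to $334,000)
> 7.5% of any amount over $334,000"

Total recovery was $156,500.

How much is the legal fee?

First $45,000 at 34% = $15,300.00
Next $88,000 at 28% = $24,640.00
Remaining $23,500 at 19% = $4,465.00
Fee: $15,300.00 + $24,640.00 + $4,465.00 = $44,405.00

$44,405.00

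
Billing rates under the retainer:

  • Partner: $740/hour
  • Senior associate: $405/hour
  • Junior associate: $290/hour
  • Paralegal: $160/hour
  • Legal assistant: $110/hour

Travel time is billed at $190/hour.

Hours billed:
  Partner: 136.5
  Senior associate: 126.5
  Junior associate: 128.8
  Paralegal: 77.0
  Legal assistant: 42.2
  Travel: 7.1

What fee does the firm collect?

$207,905.50

Partner: 136.5 × $740 = $101,010.00
Senior associate: 126.5 × $405 = $51,232.50
Junior associate: 128.8 × $290 = $37,352.00
Paralegal: 77.0 × $160 = $12,320.00
Legal assistant: 42.2 × $110 = $4,642.00
Subtotal: $101,010.00 + $51,232.50 + $37,352.00 + $12,320.00 + $4,642.00 = $206,556.50
Travel: 7.1 × $190 = $1,349.00
Total: $206,556.50 + $1,349.00 = $207,905.50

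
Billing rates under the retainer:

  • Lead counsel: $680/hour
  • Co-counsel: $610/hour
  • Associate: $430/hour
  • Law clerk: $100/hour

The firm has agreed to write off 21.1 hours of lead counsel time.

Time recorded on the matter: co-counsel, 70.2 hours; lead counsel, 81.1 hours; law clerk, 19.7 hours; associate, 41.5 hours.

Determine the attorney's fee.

$103,437.00

Lead counsel: 81.1 × $680 = $55,148.00
Co-counsel: 70.2 × $610 = $42,822.00
Associate: 41.5 × $430 = $17,845.00
Law clerk: 19.7 × $100 = $1,970.00
Subtotal: $117,785.00
Write-off: 21.1 × $680 = $14,348.00
Total: $117,785.00 − $14,348.00 = $103,437.00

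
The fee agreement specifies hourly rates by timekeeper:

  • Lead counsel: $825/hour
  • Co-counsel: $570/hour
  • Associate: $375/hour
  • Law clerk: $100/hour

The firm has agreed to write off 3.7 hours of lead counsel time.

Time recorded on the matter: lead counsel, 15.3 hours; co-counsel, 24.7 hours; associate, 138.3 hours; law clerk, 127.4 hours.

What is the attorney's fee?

$88,251.50

Lead counsel: 15.3 × $825 = $12,622.50
Co-counsel: 24.7 × $570 = $14,079.00
Associate: 138.3 × $375 = $51,862.50
Law clerk: 127.4 × $100 = $12,740.00
Subtotal: $91,304.00
Write-off: 3.7 × $825 = $3,052.50
Total: $91,304.00 − $3,052.50 = $88,251.50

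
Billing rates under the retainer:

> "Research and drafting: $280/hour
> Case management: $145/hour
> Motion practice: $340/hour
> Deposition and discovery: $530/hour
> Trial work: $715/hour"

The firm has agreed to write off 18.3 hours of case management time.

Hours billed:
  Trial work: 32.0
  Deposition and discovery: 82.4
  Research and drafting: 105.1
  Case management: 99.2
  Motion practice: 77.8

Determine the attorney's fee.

$134,162.50

Research and drafting: 105.1 × $280 = $29,428.00
Case management: 99.2 × $145 = $14,384.00
Motion practice: 77.8 × $340 = $26,452.00
Deposition and discovery: 82.4 × $530 = $43,672.00
Trial work: 32.0 × $715 = $22,880.00
Subtotal: $136,816.00
Write-off: 18.3 × $145 = $2,653.50
Total: $136,816.00 − $2,653.50 = $134,162.50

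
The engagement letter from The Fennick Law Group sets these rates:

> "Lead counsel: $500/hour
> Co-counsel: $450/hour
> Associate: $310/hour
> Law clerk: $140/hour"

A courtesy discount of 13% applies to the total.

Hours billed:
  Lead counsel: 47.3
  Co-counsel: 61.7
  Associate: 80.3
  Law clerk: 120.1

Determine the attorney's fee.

$81,016.14

Lead counsel: 47.3 × $500 = $23,650.00
Co-counsel: 61.7 × $450 = $27,765.00
Associate: 80.3 × $310 = $24,893.00
Law clerk: 120.1 × $140 = $16,814.00
Subtotal: $93,122.00
Less 13% discount: −$12,105.86
Total: $93,122.00 − $12,105.86 = $81,016.14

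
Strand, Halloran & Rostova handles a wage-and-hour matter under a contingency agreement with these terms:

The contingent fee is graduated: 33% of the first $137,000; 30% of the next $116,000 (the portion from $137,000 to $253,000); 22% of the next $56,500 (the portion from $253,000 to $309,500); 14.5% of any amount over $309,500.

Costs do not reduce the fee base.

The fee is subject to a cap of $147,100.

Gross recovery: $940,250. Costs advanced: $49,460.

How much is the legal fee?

$147,100.00

Fee base is the gross recovery, $940,250; costs are reimbursed separately.
First $137,000 at 33% = $45,210.00
Next $116,000 at 30% = $34,800.00
Next $56,500 at 22% = $12,430.00
Remaining $630,750 at 14.5% = $91,458.75
Fee: $45,210.00 + $34,800.00 + $12,430.00 + $91,458.75 = $183,898.75
$183,898.75 exceeds the $147,100 cap, so the fee is capped at $147,100.00.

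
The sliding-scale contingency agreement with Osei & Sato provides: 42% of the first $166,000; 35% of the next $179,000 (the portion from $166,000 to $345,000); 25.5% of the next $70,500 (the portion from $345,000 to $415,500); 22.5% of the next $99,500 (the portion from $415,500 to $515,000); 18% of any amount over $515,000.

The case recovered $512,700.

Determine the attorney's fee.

First $166,000 at 42% = $69,720.00
Next $179,000 at 35% = $62,650.00
Next $70,500 at 25.5% = $17,977.50
Remaining $97,200 at 22.5% = $21,870.00
Fee: $69,720.00 + $62,650.00 + $17,977.50 + $21,870.00 = $172,217.50

$172,217.50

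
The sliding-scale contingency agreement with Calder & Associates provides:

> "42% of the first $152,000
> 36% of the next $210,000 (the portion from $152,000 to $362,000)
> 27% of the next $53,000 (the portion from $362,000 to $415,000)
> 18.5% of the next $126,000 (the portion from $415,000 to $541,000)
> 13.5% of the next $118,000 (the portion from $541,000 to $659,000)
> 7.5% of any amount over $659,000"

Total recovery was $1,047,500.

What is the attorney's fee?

$222,127.50

First $152,000 at 42% = $63,840.00
Next $210,000 at 36% = $75,600.00
Next $53,000 at 27% = $14,310.00
Next $126,000 at 18.5% = $23,310.00
Next $118,000 at 13.5% = $15,930.00
Remaining $388,500 at 7.5% = $29,137.50
Fee: $63,840.00 + $75,600.00 + $14,310.00 + $23,310.00 + $15,930.00 + $29,137.50 = $222,127.50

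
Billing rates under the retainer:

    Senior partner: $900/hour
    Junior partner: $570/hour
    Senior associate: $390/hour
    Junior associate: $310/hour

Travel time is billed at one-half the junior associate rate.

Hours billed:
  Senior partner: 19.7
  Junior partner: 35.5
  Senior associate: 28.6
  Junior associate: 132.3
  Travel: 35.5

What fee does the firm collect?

$95,634.50

Senior partner: 19.7 × $900 = $17,730.00
Junior partner: 35.5 × $570 = $20,235.00
Senior associate: 28.6 × $390 = $11,154.00
Junior associate: 132.3 × $310 = $41,013.00
Subtotal: $17,730.00 + $20,235.00 + $11,154.00 + $41,013.00 = $90,132.00
Travel: 35.5 × ($310 ÷ 2) = 35.5 × $155.00 = $5,502.50
Total: $90,132.00 + $5,502.50 = $95,634.50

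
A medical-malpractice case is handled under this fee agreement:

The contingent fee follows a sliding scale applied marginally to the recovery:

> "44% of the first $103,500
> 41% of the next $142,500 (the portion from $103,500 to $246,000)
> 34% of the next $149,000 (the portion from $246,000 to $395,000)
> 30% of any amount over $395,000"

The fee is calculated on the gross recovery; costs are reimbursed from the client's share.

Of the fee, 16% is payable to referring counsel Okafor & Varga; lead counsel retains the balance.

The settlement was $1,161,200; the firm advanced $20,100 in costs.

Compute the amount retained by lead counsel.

Fee base is the gross recovery, $1,161,200; costs are reimbursed separately.
First $103,500 at 44% = $45,540.00
Next $142,500 at 41% = $58,425.00
Next $149,000 at 34% = $50,660.00
Remaining $766,200 at 30% = $229,860.00
Fee: $45,540.00 + $58,425.00 + $50,660.00 + $229,860.00 = $384,485.00
Referral share: 16% of $384,485.00 = $61,517.60; lead counsel retains $384,485.00 − $61,517.60 = $322,967.40.

$322,967.40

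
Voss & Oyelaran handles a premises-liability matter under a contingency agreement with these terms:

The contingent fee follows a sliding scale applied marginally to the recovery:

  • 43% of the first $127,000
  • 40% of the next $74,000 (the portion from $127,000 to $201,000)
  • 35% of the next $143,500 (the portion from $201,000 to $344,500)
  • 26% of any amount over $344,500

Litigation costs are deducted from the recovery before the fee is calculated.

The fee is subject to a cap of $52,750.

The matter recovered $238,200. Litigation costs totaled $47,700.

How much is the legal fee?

$52,750.00

Fee base (net of costs): $238,200 − $47,700 = $190,500
First $127,000 at 43% = $54,610.00
Remaining $63,500 at 40% = $25,400.00
Fee: $54,610.00 + $25,400.00 = $80,010.00
$80,010.00 exceeds the $52,750 cap, so the fee is capped at $52,750.00.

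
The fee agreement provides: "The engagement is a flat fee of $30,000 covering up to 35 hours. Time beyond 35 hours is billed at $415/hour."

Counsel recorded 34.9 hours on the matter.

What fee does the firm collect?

34.9 hours is within the 35-hour scope; only the flat fee applies.

$30,000.00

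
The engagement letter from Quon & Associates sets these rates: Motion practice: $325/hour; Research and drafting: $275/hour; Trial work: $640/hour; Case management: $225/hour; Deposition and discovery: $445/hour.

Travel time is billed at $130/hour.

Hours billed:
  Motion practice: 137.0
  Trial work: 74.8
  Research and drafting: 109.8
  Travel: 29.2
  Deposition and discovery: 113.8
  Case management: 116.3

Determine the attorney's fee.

$203,196.50

Motion practice: 137.0 × $325 = $44,525.00
Research and drafting: 109.8 × $275 = $30,195.00
Trial work: 74.8 × $640 = $47,872.00
Case management: 116.3 × $225 = $26,167.50
Deposition and discovery: 113.8 × $445 = $50,641.00
Subtotal: $44,525.00 + $30,195.00 + $47,872.00 + $26,167.50 + $50,641.00 = $199,400.50
Travel: 29.2 × $130 = $3,796.00
Total: $199,400.50 + $3,796.00 = $203,196.50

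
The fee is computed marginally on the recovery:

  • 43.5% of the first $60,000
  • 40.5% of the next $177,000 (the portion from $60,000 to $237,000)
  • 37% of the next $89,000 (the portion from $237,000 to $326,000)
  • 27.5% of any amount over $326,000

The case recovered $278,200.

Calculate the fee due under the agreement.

First $60,000 at 43.5% = $26,100.00
Next $177,000 at 40.5% = $71,685.00
Remaining $41,200 at 37% = $15,244.00
Fee: $26,100.00 + $71,685.00 + $15,244.00 = $113,029.00

$113,029.00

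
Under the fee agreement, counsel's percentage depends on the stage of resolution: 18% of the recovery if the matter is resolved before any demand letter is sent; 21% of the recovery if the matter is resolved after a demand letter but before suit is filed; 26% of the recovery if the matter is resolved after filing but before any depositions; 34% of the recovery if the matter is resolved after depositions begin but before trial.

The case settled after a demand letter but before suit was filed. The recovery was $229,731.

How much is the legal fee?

The matter settled after a demand letter but before suit was filed, so the 21% rate applies.
$229,731 × 21% = $48,243.51

$48,243.51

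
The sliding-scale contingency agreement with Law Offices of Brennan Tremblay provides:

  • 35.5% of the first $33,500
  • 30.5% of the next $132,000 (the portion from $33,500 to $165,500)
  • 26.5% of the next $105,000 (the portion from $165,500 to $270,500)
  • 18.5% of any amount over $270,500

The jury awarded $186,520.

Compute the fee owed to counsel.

$57,722.80

First $33,500 at 35.5% = $11,892.50
Next $132,000 at 30.5% = $40,260.00
Remaining $21,020 at 26.5% = $5,570.30
Fee: $11,892.50 + $40,260.00 + $5,570.30 = $57,722.80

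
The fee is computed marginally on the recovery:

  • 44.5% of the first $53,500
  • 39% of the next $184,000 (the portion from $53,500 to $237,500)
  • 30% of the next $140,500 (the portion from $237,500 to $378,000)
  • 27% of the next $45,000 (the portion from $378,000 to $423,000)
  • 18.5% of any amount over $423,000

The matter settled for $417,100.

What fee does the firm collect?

First $53,500 at 44.5% = $23,807.50
Next $184,000 at 39% = $71,760.00
Next $140,500 at 30% = $42,150.00
Remaining $39,100 at 27% = $10,557.00
Fee: $23,807.50 + $71,760.00 + $42,150.00 + $10,557.00 = $148,274.50

$148,274.50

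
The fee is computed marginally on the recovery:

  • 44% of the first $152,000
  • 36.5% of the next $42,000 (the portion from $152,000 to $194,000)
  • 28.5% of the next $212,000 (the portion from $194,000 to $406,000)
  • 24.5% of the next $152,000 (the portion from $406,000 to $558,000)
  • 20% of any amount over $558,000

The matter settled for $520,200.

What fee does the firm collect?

First $152,000 at 44% = $66,880.00
Next $42,000 at 36.5% = $15,330.00
Next $212,000 at 28.5% = $60,420.00
Remaining $114,200 at 24.5% = $27,979.00
Fee: $66,880.00 + $15,330.00 + $60,420.00 + $27,979.00 = $170,609.00

$170,609.00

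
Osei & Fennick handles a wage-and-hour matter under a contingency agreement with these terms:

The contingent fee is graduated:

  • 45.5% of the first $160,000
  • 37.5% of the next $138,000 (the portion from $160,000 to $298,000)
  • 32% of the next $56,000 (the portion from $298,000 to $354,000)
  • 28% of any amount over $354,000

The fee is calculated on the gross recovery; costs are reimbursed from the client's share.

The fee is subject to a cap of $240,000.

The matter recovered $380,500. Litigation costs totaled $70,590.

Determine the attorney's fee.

Fee base is the gross recovery, $380,500; costs are reimbursed separately.
First $160,000 at 45.5% = $72,800.00
Next $138,000 at 37.5% = $51,750.00
Next $56,000 at 32% = $17,920.00
Remaining $26,500 at 28% = $7,420.00
Fee: $72,800.00 + $51,750.00 + $17,920.00 + $7,420.00 = $149,890.00
$149,890.00 is under the $240,000 cap.

$149,890.00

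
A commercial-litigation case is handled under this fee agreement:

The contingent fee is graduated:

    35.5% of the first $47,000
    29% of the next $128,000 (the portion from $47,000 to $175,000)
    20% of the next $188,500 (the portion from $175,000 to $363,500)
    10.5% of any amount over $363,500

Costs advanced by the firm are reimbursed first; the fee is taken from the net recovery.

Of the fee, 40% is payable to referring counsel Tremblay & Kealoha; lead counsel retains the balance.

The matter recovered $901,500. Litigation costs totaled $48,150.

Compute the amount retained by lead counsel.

Fee base (net of costs): $901,500 − $48,150 = $853,350
First $47,000 at 35.5% = $16,685.00
Next $128,000 at 29% = $37,120.00
Next $188,500 at 20% = $37,700.00
Remaining $489,850 at 10.5% = $51,434.25
Fee: $16,685.00 + $37,120.00 + $37,700.00 + $51,434.25 = $142,939.25
Referral share: 40% of $142,939.25 = $57,175.70; lead counsel retains $142,939.25 − $57,175.70 = $85,763.55.

$85,763.55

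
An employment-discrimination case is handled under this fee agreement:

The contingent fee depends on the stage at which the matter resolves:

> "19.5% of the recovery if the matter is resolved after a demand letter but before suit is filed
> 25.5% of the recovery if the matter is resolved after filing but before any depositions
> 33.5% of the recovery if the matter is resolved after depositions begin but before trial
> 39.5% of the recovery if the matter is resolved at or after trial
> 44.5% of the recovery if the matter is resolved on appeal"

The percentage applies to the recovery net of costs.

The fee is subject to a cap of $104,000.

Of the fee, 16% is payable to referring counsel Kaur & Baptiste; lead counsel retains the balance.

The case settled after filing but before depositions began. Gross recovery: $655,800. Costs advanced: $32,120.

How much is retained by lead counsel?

Fee base (net of costs): $655,800 − $32,120 = $623,680
The matter settled after filing but before depositions began, so the 25.5% rate applies.
$623,680 × 25.5% = $159,038.40
$159,038.40 exceeds the $104,000 cap, so the fee is capped at $104,000.00.
Referral share: 16% of $104,000.00 = $16,640.00; lead counsel retains $104,000.00 − $16,640.00 = $87,360.00.

$87,360.00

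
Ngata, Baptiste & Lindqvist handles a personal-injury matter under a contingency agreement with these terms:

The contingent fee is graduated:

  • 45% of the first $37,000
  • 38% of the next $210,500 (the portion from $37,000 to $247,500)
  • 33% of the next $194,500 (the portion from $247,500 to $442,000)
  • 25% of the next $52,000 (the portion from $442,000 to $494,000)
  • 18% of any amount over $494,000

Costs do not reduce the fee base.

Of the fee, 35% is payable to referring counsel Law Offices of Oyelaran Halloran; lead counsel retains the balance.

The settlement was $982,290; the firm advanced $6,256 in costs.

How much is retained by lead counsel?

$170,116.18

Fee base is the gross recovery, $982,290; costs are reimbursed separately.
First $37,000 at 45% = $16,650.00
Next $210,500 at 38% = $79,990.00
Next $194,500 at 33% = $64,185.00
Next $52,000 at 25% = $13,000.00
Remaining $488,290 at 18% = $87,892.20
Fee: $16,650.00 + $79,990.00 + $64,185.00 + $13,000.00 + $87,892.20 = $261,717.20
Referral share: 35% of $261,717.20 = $91,601.02; lead counsel retains $261,717.20 − $91,601.02 = $170,116.18.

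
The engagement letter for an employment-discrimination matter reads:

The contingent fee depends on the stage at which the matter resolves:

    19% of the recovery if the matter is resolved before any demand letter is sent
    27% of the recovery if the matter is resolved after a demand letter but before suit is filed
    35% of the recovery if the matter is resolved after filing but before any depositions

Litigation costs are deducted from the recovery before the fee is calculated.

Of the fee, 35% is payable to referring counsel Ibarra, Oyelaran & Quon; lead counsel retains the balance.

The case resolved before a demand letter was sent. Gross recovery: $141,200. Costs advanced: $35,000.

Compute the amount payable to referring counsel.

Fee base (net of costs): $141,200 − $35,000 = $106,200
The matter resolved before a demand letter was sent, so the 19% rate applies.
$106,200 × 19% = $20,178.00
Referral share: 35% of $20,178.00 = $7,062.30; lead counsel retains $20,178.00 − $7,062.30 = $13,115.70.

$7,062.30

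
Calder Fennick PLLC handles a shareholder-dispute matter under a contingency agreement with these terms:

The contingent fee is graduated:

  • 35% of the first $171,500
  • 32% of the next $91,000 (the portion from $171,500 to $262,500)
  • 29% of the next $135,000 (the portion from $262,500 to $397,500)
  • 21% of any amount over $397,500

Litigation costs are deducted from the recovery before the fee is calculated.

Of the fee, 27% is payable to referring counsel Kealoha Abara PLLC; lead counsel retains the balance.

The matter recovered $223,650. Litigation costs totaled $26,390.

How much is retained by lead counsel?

$49,835.79

Fee base (net of costs): $223,650 − $26,390 = $197,260
First $171,500 at 35% = $60,025.00
Remaining $25,760 at 32% = $8,243.20
Fee: $60,025.00 + $8,243.20 = $68,268.20
Referral share: 27% of $68,268.20 = $18,432.41; lead counsel retains $68,268.20 − $18,432.41 = $49,835.79.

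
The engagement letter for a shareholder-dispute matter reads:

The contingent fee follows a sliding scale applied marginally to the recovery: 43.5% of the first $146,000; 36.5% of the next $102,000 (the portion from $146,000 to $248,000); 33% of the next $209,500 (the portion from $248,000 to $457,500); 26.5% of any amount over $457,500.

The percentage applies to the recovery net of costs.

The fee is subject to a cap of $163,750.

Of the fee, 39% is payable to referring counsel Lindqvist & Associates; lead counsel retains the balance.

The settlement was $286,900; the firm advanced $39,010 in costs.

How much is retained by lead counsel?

Fee base (net of costs): $286,900 − $39,010 = $247,890
First $146,000 at 43.5% = $63,510.00
Remaining $101,890 at 36.5% = $37,189.85
Fee: $63,510.00 + $37,189.85 = $100,699.85
$100,699.85 is under the $163,750 cap.
Referral share: 39% of $100,699.85 = $39,272.94; lead counsel retains $100,699.85 − $39,272.94 = $61,426.91.

$61,426.91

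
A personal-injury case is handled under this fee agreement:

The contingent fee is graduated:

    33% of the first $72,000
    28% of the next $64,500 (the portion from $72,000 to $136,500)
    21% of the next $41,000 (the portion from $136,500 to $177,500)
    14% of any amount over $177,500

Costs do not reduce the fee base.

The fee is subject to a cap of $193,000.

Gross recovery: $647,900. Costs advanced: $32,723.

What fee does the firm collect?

$116,286.00

Fee base is the gross recovery, $647,900; costs are reimbursed separately.
First $72,000 at 33% = $23,760.00
Next $64,500 at 28% = $18,060.00
Next $41,000 at 21% = $8,610.00
Remaining $470,400 at 14% = $65,856.00
Fee: $23,760.00 + $18,060.00 + $8,610.00 + $65,856.00 = $116,286.00
$116,286.00 is under the $193,000 cap.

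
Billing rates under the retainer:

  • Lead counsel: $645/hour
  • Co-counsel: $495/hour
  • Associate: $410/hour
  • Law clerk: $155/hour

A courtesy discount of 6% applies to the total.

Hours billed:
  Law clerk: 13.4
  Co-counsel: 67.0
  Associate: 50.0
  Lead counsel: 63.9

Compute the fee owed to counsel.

Lead counsel: 63.9 × $645 = $41,215.50
Co-counsel: 67.0 × $495 = $33,165.00
Associate: 50.0 × $410 = $20,500.00
Law clerk: 13.4 × $155 = $2,077.00
Subtotal: $96,957.50
Less 6% discount: −$5,817.45
Total: $96,957.50 − $5,817.45 = $91,140.05

$91,140.05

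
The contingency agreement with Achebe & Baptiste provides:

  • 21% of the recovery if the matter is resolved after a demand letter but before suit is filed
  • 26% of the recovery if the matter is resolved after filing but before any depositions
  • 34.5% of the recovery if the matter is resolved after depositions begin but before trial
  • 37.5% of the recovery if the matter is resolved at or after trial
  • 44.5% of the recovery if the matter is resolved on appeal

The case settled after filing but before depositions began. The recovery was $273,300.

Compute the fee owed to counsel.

The matter settled after filing but before depositions began, so the 26% rate applies.
$273,300 × 26% = $71,058.00

$71,058.00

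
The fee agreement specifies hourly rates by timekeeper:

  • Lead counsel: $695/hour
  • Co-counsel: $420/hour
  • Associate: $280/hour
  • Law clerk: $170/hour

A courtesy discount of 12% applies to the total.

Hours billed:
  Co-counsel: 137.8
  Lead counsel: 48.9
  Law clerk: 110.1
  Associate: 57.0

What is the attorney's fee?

Lead counsel: 48.9 × $695 = $33,985.50
Co-counsel: 137.8 × $420 = $57,876.00
Associate: 57.0 × $280 = $15,960.00
Law clerk: 110.1 × $170 = $18,717.00
Subtotal: $126,538.50
Less 12% discount: −$15,184.62
Total: $126,538.50 − $15,184.62 = $111,353.88

$111,353.88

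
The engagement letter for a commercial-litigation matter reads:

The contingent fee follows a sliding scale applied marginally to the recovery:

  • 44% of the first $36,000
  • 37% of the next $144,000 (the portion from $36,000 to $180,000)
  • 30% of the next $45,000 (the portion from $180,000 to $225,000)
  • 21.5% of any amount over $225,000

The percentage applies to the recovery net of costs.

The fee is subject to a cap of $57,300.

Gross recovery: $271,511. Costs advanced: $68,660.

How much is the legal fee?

$57,300.00

Fee base (net of costs): $271,511 − $68,660 = $202,851
First $36,000 at 44% = $15,840.00
Next $144,000 at 37% = $53,280.00
Remaining $22,851 at 30% = $6,855.30
Fee: $15,840.00 + $53,280.00 + $6,855.30 = $75,975.30
$75,975.30 exceeds the $57,300 cap, so the fee is capped at $57,300.00.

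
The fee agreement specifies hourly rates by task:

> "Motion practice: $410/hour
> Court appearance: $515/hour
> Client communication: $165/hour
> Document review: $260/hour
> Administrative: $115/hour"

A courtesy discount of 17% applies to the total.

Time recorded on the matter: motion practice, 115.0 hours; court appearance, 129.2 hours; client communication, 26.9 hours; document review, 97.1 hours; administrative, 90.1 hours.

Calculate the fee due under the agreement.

$127,599.22

Motion practice: 115.0 × $410 = $47,150.00
Court appearance: 129.2 × $515 = $66,538.00
Client communication: 26.9 × $165 = $4,438.50
Document review: 97.1 × $260 = $25,246.00
Administrative: 90.1 × $115 = $10,361.50
Subtotal: $153,734.00
Less 17% discount: −$26,134.78
Total: $153,734.00 − $26,134.78 = $127,599.22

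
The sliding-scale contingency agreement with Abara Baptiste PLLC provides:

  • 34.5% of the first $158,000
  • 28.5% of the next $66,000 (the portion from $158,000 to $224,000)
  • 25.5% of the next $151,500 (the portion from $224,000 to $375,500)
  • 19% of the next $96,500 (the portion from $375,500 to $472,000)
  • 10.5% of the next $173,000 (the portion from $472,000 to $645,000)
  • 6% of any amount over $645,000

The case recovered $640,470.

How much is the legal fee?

$147,976.85

First $158,000 at 34.5% = $54,510.00
Next $66,000 at 28.5% = $18,810.00
Next $151,500 at 25.5% = $38,632.50
Next $96,500 at 19% = $18,335.00
Remaining $168,470 at 10.5% = $17,689.35
Fee: $54,510.00 + $18,810.00 + $38,632.50 + $18,335.00 + $17,689.35 = $147,976.85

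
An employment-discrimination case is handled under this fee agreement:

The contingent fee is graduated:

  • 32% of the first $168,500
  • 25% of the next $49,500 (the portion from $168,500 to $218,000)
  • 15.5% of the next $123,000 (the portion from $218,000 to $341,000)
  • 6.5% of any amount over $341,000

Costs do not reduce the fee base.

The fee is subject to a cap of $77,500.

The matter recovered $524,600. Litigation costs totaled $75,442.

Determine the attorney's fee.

Fee base is the gross recovery, $524,600; costs are reimbursed separately.
First $168,500 at 32% = $53,920.00
Next $49,500 at 25% = $12,375.00
Next $123,000 at 15.5% = $19,065.00
Remaining $183,600 at 6.5% = $11,934.00
Fee: $53,920.00 + $12,375.00 + $19,065.00 + $11,934.00 = $97,294.00
$97,294.00 exceeds the $77,500 cap, so the fee is capped at $77,500.00.

$77,500.00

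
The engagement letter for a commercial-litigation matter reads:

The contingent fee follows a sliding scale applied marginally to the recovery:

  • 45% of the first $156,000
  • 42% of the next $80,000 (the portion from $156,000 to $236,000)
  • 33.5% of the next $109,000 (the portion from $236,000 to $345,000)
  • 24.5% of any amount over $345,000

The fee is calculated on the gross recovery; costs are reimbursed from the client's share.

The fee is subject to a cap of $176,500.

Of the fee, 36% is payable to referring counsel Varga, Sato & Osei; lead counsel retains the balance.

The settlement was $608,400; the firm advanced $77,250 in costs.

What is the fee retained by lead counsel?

$112,960.00

Fee base is the gross recovery, $608,400; costs are reimbursed separately.
First $156,000 at 45% = $70,200.00
Next $80,000 at 42% = $33,600.00
Next $109,000 at 33.5% = $36,515.00
Remaining $263,400 at 24.5% = $64,533.00
Fee: $70,200.00 + $33,600.00 + $36,515.00 + $64,533.00 = $204,848.00
$204,848.00 exceeds the $176,500 cap, so the fee is capped at $176,500.00.
Referral share: 36% of $176,500.00 = $63,540.00; lead counsel retains $176,500.00 − $63,540.00 = $112,960.00.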